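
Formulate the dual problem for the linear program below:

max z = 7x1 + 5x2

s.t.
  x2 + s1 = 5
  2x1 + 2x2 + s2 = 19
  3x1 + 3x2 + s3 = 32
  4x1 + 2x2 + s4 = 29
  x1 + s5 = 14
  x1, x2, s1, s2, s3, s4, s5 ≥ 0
Minimize: z = 5y1 + 19y2 + 32y3 + 29y4 + 14y5

Subject to:
  C1: -2y2 - 3y3 - 4y4 - y5 ≤ -7
  C2: -y1 - 2y2 - 3y3 - 2y4 ≤ -5
  y1, y2, y3, y4, y5 ≥ 0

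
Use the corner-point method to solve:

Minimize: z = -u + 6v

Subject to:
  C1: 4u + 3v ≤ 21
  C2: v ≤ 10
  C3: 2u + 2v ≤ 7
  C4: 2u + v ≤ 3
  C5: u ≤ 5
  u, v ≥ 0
u = 1.5, v = 0, z = -1.5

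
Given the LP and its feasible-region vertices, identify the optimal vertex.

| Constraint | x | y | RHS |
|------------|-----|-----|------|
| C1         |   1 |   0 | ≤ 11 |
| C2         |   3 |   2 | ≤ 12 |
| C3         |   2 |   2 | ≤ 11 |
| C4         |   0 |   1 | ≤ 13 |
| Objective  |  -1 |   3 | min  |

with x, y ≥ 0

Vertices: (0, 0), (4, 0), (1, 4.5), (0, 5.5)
Evaluating z = -x + 3y at each vertex:
  (0, 0): z = 0
  (4, 0): z = -4
  (1, 4.5): z = 12.5
  (0, 5.5): z = 16.5

The smallest value is z = -4, attained at (4, 0).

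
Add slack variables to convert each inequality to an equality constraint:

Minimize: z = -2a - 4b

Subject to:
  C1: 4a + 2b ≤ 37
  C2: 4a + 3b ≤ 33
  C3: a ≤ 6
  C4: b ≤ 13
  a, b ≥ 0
min z = -2a - 4b

s.t.
  4a + 2b + s1 = 37
  4a + 3b + s2 = 33
  a + s3 = 6
  b + s4 = 13
  a, b, s1, s2, s3, s4 ≥ 0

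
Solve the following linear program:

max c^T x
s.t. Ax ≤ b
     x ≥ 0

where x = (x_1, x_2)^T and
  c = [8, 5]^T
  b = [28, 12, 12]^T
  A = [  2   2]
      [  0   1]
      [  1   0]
Each vertex is the intersection of two constraint boundaries that also satisfies all remaining constraints:
  x_1 = 0 and x_2 = 0 → (0, 0)
  x_1 = 12 and x_2 = 0 → (12, 0)
  2x_1 + 2x_2 = 28 and x_1 = 12 → (12, 2)
  2x_1 + 2x_2 = 28 and x_2 = 12 → (2, 12)
  x_2 = 12 and x_1 = 0 → (0, 12)

Evaluating z = 8x_1 + 5x_2 at each vertex:
  (0, 0): z = 0
  (12, 0): z = 96
  (12, 2): z = 106
  (2, 12): z = 76
  (0, 12): z = 60

The maximum is at (12, 2) with z = 106.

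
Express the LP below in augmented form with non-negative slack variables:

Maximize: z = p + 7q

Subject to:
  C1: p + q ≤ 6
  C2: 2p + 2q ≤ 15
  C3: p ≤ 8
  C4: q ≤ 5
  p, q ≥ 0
max z = p + 7q

s.t.
  p + q + s1 = 6
  2p + 2q + s2 = 15
  p + s3 = 8
  q + s4 = 5
  p, q, s1, s2, s3, s4 ≥ 0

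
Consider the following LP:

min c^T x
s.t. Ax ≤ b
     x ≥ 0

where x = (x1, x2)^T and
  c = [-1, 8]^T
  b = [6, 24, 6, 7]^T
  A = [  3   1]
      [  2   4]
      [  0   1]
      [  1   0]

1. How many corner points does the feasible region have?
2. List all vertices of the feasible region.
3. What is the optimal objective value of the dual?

1. 3
2. (0, 0), (2, 0), (0, 6)
3. -2 (by strong duality, equal to the primal optimum)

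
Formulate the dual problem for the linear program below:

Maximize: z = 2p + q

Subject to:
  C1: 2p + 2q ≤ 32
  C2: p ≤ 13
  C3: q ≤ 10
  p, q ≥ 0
Minimize: z = 32y1 + 13y2 + 10y3

Subject to:
  C1: -2y1 - y2 ≤ -2
  C2: -2y1 - y3 ≤ -1
  y1, y2, y3 ≥ 0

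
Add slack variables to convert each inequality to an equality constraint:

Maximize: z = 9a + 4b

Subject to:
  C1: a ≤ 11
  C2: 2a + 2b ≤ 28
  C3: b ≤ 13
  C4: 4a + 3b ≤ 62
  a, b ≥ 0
max z = 9a + 4b

s.t.
  a + s1 = 11
  2a + 2b + s2 = 28
  b + s3 = 13
  4a + 3b + s4 = 62
  a, b, s1, s2, s3, s4 ≥ 0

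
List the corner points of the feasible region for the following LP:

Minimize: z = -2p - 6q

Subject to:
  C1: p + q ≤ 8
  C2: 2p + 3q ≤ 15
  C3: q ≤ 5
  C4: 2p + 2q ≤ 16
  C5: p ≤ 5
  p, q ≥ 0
Each vertex is the intersection of two constraint boundaries that also satisfies all remaining constraints:
  p = 0 and q = 0 → (0, 0)
  p = 5 and q = 0 → (5, 0)
  2p + 3q = 15 and p = 5 → (5, 1.667)
  2p + 3q = 15 and q = 5 → (0, 5)

Vertices: (0, 0), (5, 0), (5, 1.667), (0, 5)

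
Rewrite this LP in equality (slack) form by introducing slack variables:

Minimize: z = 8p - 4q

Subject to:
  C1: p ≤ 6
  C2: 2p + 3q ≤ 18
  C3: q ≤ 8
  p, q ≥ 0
min z = 8p - 4q

s.t.
  p + s1 = 6
  2p + 3q + s2 = 18
  q + s3 = 8
  p, q, s1, s2, s3 ≥ 0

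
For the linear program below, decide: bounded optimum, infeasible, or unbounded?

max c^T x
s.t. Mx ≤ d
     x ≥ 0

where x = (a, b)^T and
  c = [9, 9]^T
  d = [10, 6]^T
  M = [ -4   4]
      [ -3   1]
Feasible point: (0, 0) satisfies every constraint, so the LP is feasible.
Direction d = (1, 0): for each constraint row a, a·d ≤ 0 —
  (-4)(1) + (4)(0) = -4 ≤ 0
  (-3)(1) + (1)(0) = -3 ≤ 0
and d ≥ 0, so (0, 0) + t·d stays feasible for every t ≥ 0. Along this ray z = 9a + 9b changes by 9 per unit t, so z → +∞.

Unbounded — the objective can increase without bound over the feasible region.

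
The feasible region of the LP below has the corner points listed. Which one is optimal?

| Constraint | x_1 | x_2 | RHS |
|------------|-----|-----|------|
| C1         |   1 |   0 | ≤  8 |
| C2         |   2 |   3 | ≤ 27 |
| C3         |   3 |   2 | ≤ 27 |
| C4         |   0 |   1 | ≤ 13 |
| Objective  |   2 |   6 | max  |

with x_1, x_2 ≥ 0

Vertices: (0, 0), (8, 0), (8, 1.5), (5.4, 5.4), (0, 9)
(0, 9) with z = 54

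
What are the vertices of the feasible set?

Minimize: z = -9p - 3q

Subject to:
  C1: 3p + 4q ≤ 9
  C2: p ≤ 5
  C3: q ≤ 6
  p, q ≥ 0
Each vertex is the intersection of two constraint boundaries that also satisfies all remaining constraints:
  p = 0 and q = 0 → (0, 0)
  3p + 4q = 9 and q = 0 → (3, 0)
  3p + 4q = 9 and p = 0 → (0, 2.25)

Vertices: (0, 0), (3, 0), (0, 2.25)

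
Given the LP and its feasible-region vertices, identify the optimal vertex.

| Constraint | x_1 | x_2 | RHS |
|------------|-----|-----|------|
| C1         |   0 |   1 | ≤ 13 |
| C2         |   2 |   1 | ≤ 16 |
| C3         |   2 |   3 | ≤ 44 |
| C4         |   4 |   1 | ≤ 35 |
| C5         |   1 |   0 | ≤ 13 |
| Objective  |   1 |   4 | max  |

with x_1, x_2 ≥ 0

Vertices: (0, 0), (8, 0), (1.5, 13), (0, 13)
Evaluating z = x_1 + 4x_2 at each vertex:
  (0, 0): z = 0
  (8, 0): z = 8
  (1.5, 13): z = 53.5
  (0, 13): z = 52

The largest value is z = 53.5, attained at (1.5, 13).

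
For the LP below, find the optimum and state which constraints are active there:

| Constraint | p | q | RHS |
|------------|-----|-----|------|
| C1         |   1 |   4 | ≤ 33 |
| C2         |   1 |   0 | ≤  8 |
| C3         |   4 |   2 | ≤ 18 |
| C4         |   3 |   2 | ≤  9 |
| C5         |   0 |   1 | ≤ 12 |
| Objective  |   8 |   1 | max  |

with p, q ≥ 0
Optimal: p = 3, q = 0
Slack at optimum:
  C1: slack = 30
  C2: slack = 5
  C3: slack = 6
  C4: slack = 0 (binding)
  C5: slack = 12
  p ≥ 0: p = 3
  q ≥ 0: q = 0 (binding)
Binding constraints: C4, q ≥ 0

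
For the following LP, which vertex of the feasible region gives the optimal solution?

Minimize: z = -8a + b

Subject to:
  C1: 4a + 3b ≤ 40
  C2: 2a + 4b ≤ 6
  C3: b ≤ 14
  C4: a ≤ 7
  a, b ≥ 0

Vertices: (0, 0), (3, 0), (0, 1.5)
Evaluating z = -8a + b at each vertex:
  (0, 0): z = 0
  (3, 0): z = -24
  (0, 1.5): z = 1.5

The smallest value is z = -24, attained at (3, 0).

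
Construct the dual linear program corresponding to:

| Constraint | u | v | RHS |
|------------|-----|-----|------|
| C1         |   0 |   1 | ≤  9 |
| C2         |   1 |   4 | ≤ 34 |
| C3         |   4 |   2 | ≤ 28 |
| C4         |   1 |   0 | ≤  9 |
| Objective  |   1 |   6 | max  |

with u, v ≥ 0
Minimize: z = 9y1 + 34y2 + 28y3 + 9y4

Subject to:
  C1: -y2 - 4y3 - y4 ≤ -1
  C2: -y1 - 4y2 - 2y3 ≤ -6
  y1, y2, y3, y4 ≥ 0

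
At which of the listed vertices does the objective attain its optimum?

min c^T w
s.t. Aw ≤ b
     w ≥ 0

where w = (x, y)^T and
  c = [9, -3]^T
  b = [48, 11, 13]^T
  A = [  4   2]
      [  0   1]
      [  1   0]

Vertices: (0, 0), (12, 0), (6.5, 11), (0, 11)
Evaluating z = 9x - 3y at each vertex:
  (0, 0): z = 0
  (12, 0): z = 108
  (6.5, 11): z = 25.5
  (0, 11): z = -33

The smallest value is z = -33, attained at (0, 11).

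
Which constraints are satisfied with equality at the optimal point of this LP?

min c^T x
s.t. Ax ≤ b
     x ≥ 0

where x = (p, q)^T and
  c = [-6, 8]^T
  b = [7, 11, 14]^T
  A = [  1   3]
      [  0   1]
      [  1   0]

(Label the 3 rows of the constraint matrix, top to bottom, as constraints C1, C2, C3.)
Optimal: p = 7, q = 0
Slack at optimum:
  C1: slack = 0 (binding)
  C2: slack = 11
  C3: slack = 7
  p ≥ 0: p = 7
  q ≥ 0: q = 0 (binding)
Binding constraints: C1, q ≥ 0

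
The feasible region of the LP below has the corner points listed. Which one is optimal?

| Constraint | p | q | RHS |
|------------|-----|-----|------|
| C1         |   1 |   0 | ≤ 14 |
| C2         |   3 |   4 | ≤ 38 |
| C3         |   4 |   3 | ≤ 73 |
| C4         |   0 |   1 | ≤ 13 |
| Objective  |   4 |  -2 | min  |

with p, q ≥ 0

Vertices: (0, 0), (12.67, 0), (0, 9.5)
(0, 9.5) with z = -19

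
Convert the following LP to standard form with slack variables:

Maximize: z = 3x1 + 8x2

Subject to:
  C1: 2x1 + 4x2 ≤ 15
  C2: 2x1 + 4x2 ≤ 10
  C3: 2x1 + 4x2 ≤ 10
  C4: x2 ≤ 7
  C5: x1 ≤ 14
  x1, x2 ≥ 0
max z = 3x1 + 8x2

s.t.
  2x1 + 4x2 + s1 = 15
  2x1 + 4x2 + s2 = 10
  2x1 + 4x2 + s3 = 10
  x2 + s4 = 7
  x1 + s5 = 14
  x1, x2, s1, s2, s3, s4, s5 ≥ 0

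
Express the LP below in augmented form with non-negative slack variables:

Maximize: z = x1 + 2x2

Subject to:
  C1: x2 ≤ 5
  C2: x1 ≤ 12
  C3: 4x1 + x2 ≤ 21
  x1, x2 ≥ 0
max z = x1 + 2x2

s.t.
  x2 + s1 = 5
  x1 + s2 = 12
  4x1 + x2 + s3 = 21
  x1, x2, s1, s2, s3 ≥ 0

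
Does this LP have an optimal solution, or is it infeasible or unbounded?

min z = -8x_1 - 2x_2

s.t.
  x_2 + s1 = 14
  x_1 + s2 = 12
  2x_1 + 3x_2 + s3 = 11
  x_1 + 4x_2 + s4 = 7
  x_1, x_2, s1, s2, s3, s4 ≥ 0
The point (5.5, 0) satisfies every constraint, so the LP is feasible; the constraints give x_1 ≤ 12 and x_2 ≤ 14, which with x_1, x_2 ≥ 0 keep the feasible region inside a bounded box. A feasible, bounded LP attains a finite optimum at a vertex.

Evaluating z = -8x_1 - 2x_2 at each vertex:
  (0, 0): z = 0
  (5.5, 0): z = -44
  (4.6, 0.6): z = -38
  (0, 1.75): z = -3.5

Feasible with finite optimum z* = -44 at (5.5, 0).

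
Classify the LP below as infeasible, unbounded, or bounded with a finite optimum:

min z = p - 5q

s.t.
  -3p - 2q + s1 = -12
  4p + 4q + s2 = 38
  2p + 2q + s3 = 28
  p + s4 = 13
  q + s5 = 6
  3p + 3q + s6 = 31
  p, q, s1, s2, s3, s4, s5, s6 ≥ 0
The point (0, 6) satisfies every constraint, so the LP is feasible; the constraints give p ≤ 13 and q ≤ 6, which with p, q ≥ 0 keep the feasible region inside a bounded box. A feasible, bounded LP attains a finite optimum at a vertex.

Evaluating z = p - 5q at each vertex:
  (4, 0): z = 4
  (9.5, 0): z = 9.5
  (3.5, 6): z = -26.5
  (0, 6): z = -30

The LP has an optimal solution: (0, 6) with z = -30.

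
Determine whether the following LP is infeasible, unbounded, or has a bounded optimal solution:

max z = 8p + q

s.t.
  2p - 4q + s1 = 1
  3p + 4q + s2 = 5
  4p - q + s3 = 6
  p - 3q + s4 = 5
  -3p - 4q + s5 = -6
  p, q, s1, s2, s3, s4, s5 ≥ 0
The row 3p + 4q + s2 = 5 with s2 ≥ 0 requires 3p + 4q ≤ 5, while the row -3p - 4q + s5 = -6 with s5 ≥ 0 is equivalent to 3p + 4q ≥ 6. Together they would need 6 ≤ 3p + 4q ≤ 5, which is impossible since 6 > 5. No point satisfies all constraints.

The feasible region is empty; the LP is infeasible.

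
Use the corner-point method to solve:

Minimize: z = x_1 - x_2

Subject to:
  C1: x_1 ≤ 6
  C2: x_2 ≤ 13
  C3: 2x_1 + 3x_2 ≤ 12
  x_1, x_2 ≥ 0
x_1 = 0, x_2 = 4, z = -4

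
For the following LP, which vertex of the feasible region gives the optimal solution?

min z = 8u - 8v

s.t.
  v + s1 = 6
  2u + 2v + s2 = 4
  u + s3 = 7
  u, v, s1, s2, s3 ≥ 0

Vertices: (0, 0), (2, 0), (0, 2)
(0, 2) with z = -16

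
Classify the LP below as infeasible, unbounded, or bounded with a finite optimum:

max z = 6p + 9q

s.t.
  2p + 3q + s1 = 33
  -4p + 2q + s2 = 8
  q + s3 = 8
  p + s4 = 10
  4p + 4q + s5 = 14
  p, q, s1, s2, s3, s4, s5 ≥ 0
The point (0, 3.5) satisfies every constraint, so the LP is feasible; the constraints give p ≤ 10 and q ≤ 8, which with p, q ≥ 0 keep the feasible region inside a bounded box. A feasible, bounded LP attains a finite optimum at a vertex.

Evaluating z = 6p + 9q at each vertex:
  (0, 0): z = 0
  (3.5, 0): z = 21
  (0, 3.5): z = 31.5

The LP has an optimal solution: (0, 3.5) with z = 31.5.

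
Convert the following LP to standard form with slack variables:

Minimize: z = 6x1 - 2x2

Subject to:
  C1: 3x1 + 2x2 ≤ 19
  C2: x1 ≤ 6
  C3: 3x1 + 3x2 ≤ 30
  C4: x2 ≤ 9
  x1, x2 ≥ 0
min z = 6x1 - 2x2

s.t.
  3x1 + 2x2 + s1 = 19
  x1 + s2 = 6
  3x1 + 3x2 + s3 = 30
  x2 + s4 = 9
  x1, x2, s1, s2, s3, s4 ≥ 0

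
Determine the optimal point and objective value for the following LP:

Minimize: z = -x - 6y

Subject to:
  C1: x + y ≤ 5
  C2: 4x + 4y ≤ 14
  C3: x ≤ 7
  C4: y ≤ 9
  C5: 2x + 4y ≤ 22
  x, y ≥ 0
Each vertex is the intersection of two constraint boundaries that also satisfies all remaining constraints:
  x = 0 and y = 0 → (0, 0)
  4x + 4y = 14 and y = 0 → (3.5, 0)
  4x + 4y = 14 and x = 0 → (0, 3.5)

Evaluating z = -x - 6y at each vertex:
  (0, 0): z = 0
  (3.5, 0): z = -3.5
  (0, 3.5): z = -21

The minimum is at (0, 3.5) with z = -21.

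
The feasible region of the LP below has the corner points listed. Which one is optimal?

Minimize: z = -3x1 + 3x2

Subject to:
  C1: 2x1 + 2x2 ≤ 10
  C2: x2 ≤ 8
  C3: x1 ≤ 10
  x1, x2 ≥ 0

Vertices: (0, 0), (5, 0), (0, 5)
(5, 0) with z = -15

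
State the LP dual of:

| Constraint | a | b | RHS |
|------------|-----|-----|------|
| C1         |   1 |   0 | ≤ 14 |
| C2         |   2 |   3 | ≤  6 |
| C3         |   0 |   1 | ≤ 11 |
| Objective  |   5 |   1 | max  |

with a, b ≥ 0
Minimize: z = 14y1 + 6y2 + 11y3

Subject to:
  C1: -y1 - 2y2 ≤ -5
  C2: -3y2 - y3 ≤ -1
  y1, y2, y3 ≥ 0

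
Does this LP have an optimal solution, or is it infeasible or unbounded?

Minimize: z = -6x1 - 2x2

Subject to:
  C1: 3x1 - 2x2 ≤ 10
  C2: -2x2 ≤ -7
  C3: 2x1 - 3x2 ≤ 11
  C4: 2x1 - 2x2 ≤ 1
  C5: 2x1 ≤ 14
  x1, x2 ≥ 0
Feasible point: (0, 4) satisfies every constraint, so the LP is feasible.
Direction d = (0, 1): for each constraint row a, a·d ≤ 0 —
  (3)(0) + (-2)(1) = -2 ≤ 0
  (0)(0) + (-2)(1) = -2 ≤ 0
  (2)(0) + (-3)(1) = -3 ≤ 0
  (2)(0) + (-2)(1) = -2 ≤ 0
  (2)(0) + (0)(1) = 0 ≤ 0
and d ≥ 0, so (0, 4) + t·d stays feasible for every t ≥ 0. Along this ray z = -6x1 - 2x2 changes by -2 per unit t, so z → −∞.

Unbounded — the objective can decrease without bound over the feasible region.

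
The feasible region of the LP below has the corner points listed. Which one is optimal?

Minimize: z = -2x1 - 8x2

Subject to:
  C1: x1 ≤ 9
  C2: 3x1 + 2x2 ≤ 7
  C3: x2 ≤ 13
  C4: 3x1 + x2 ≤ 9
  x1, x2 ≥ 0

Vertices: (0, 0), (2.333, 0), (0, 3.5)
Evaluating z = -2x1 - 8x2 at each vertex:
  (0, 0): z = 0
  (2.333, 0): z = -4.667
  (0, 3.5): z = -28

The smallest value is z = -28, attained at (0, 3.5).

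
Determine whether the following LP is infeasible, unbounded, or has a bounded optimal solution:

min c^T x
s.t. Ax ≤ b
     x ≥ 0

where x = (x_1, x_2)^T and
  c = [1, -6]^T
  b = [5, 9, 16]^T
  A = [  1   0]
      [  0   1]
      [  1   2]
The point (0, 8) satisfies every constraint, so the LP is feasible; the constraints give x_1 ≤ 5 and x_2 ≤ 9, which with x_1, x_2 ≥ 0 keep the feasible region inside a bounded box. A feasible, bounded LP attains a finite optimum at a vertex.

Evaluating z = x_1 - 6x_2 at each vertex:
  (0, 0): z = 0
  (5, 0): z = 5
  (5, 5.5): z = -28
  (0, 8): z = -48

The LP has an optimal solution: (0, 8) with z = -48.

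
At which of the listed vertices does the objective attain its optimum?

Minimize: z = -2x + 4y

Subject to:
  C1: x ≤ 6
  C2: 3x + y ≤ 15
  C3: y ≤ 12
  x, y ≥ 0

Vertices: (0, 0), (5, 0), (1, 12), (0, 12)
(5, 0) with z = -10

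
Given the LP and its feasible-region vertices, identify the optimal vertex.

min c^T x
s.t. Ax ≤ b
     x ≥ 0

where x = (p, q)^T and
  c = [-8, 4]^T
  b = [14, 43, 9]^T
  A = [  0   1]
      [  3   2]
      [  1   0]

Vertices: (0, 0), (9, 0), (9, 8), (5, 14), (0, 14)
Evaluating z = -8p + 4q at each vertex:
  (0, 0): z = 0
  (9, 0): z = -72
  (9, 8): z = -40
  (5, 14): z = 16
  (0, 14): z = 56

The smallest value is z = -72, attained at (9, 0).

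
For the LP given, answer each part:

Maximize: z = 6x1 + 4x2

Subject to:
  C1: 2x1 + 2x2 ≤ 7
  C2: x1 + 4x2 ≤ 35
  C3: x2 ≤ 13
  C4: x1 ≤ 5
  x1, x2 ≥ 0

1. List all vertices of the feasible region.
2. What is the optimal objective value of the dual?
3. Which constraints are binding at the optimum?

1. (0, 0), (3.5, 0), (0, 3.5)
2. 21 (by strong duality, equal to the primal optimum)
3. C1, x2 ≥ 0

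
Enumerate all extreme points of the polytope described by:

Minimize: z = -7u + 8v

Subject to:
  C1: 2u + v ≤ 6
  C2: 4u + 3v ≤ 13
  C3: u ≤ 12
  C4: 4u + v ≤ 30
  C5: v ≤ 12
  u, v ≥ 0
Each vertex is the intersection of two constraint boundaries that also satisfies all remaining constraints:
  u = 0 and v = 0 → (0, 0)
  2u + v = 6 and v = 0 → (3, 0)
  2u + v = 6 and 4u + 3v = 13 → (2.5, 1)
  4u + 3v = 13 and u = 0 → (0, 4.333)

Vertices: (0, 0), (3, 0), (2.5, 1), (0, 4.333)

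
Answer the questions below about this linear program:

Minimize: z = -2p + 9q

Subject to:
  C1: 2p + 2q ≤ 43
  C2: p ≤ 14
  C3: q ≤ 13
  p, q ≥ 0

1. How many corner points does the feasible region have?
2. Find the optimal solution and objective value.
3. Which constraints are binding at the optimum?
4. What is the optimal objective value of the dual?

1. 5
2. p = 14, q = 0, z = -28
3. C2, q ≥ 0
4. -28 (by strong duality, equal to the primal optimum)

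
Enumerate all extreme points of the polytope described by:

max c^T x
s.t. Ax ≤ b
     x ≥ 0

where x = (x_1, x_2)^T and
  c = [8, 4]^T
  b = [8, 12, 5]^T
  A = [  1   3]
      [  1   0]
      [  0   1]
Each vertex is the intersection of two constraint boundaries that also satisfies all remaining constraints:
  x_1 = 0 and x_2 = 0 → (0, 0)
  x_1 + 3x_2 = 8 and x_2 = 0 → (8, 0)
  x_1 + 3x_2 = 8 and x_1 = 0 → (0, 2.667)

Vertices: (0, 0), (8, 0), (0, 2.667)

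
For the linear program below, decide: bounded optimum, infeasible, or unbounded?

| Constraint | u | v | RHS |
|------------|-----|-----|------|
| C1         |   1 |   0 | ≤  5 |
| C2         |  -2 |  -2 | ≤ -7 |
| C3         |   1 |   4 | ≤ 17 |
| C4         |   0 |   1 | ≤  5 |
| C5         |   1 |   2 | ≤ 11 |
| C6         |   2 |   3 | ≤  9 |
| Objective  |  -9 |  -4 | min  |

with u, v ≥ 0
The point (4.5, 0) satisfies every constraint, so the LP is feasible; the constraints give u ≤ 5 and v ≤ 5, which with u, v ≥ 0 keep the feasible region inside a bounded box. A feasible, bounded LP attains a finite optimum at a vertex.

Bounded optimum: z* = -40.5 at (4.5, 0).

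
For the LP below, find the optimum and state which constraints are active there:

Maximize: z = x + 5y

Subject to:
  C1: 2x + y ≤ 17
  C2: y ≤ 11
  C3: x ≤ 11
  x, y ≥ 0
Optimal: x = 3, y = 11
Binding: C1, C2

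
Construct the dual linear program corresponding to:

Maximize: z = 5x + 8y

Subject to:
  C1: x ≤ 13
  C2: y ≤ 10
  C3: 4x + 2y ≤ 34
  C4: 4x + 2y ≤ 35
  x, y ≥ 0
Minimize: z = 13y1 + 10y2 + 34y3 + 35y4

Subject to:
  C1: -y1 - 4y3 - 4y4 ≤ -5
  C2: -y2 - 2y3 - 2y4 ≤ -8
  y1, y2, y3, y4 ≥ 0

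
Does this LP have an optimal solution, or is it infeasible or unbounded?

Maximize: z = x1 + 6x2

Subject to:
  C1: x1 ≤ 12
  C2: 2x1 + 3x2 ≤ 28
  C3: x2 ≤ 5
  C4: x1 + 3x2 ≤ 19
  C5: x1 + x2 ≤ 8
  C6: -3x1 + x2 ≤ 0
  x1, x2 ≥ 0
The point (3, 5) satisfies every constraint, so the LP is feasible; the constraints give x1 ≤ 12 and x2 ≤ 5, which with x1, x2 ≥ 0 keep the feasible region inside a bounded box. A feasible, bounded LP attains a finite optimum at a vertex.

Feasible with finite optimum z* = 33 at (3, 5).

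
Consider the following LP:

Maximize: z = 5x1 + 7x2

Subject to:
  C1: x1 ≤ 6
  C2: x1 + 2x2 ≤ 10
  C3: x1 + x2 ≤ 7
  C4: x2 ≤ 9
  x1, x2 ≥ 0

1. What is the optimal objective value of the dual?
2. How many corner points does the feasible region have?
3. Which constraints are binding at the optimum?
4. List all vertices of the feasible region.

1. 41 (by strong duality, equal to the primal optimum)
2. 5
3. C2, C3
4. (0, 0), (6, 0), (6, 1), (4, 3), (0, 5)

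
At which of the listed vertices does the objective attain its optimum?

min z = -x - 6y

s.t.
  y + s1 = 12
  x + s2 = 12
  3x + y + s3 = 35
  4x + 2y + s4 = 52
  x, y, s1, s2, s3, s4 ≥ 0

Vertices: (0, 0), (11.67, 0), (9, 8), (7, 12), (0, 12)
Evaluating z = -x - 6y at each vertex:
  (0, 0): z = 0
  (11.67, 0): z = -11.67
  (9, 8): z = -57
  (7, 12): z = -79
  (0, 12): z = -72

The smallest value is z = -79, attained at (7, 12).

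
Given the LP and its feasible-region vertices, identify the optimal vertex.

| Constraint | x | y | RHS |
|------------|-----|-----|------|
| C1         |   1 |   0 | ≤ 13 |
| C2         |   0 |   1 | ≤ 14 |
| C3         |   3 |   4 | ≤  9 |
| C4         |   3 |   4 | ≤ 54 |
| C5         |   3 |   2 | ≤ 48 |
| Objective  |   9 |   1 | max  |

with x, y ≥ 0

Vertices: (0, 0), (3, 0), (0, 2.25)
(3, 0) with z = 27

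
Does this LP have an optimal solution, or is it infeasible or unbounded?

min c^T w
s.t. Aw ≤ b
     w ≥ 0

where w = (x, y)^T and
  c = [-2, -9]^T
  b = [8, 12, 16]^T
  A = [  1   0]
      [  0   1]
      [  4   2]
The point (0, 8) satisfies every constraint, so the LP is feasible; the constraints give x ≤ 8 and y ≤ 12, which with x, y ≥ 0 keep the feasible region inside a bounded box. A feasible, bounded LP attains a finite optimum at a vertex.

Feasible with finite optimum z* = -72 at (0, 8).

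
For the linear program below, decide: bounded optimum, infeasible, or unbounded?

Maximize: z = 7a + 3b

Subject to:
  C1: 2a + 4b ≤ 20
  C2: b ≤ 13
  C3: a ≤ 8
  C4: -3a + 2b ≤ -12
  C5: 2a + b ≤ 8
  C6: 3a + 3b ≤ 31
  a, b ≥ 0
The point (4, 0) satisfies every constraint, so the LP is feasible; the constraints give a ≤ 8 and b ≤ 13, which with a, b ≥ 0 keep the feasible region inside a bounded box. A feasible, bounded LP attains a finite optimum at a vertex.

Bounded optimum: z* = 28 at (4, 0).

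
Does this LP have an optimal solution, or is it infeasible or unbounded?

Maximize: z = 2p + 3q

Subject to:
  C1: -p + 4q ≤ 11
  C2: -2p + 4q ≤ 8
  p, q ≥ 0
Feasible point: (0, 0) satisfies every constraint, so the LP is feasible.
Direction d = (1, 0): for each constraint row a, a·d ≤ 0 —
  (-1)(1) + (4)(0) = -1 ≤ 0
  (-2)(1) + (4)(0) = -2 ≤ 0
and d ≥ 0, so (0, 0) + t·d stays feasible for every t ≥ 0. Along this ray z = 2p + 3q changes by 2 per unit t, so z → +∞.

Unbounded — the objective can increase without bound over the feasible region.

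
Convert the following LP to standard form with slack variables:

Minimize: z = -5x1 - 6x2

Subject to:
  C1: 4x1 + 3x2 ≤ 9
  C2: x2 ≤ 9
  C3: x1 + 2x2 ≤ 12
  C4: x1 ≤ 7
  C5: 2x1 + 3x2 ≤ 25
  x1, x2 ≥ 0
min z = -5x1 - 6x2

s.t.
  4x1 + 3x2 + s1 = 9
  x2 + s2 = 9
  x1 + 2x2 + s3 = 12
  x1 + s4 = 7
  2x1 + 3x2 + s5 = 25
  x1, x2, s1, s2, s3, s4, s5 ≥ 0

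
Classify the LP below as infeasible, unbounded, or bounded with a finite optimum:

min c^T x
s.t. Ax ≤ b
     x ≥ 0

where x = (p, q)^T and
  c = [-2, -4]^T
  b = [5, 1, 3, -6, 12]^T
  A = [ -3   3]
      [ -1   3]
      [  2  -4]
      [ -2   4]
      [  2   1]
One constraint requires 2p - 4q ≤ 3, while the constraint -2p + 4q ≤ -6 is equivalent to 2p - 4q ≥ 6. Together they would need 6 ≤ 2p - 4q ≤ 3, which is impossible since 6 > 3. No point satisfies all constraints.

Infeasible — the constraint set is empty.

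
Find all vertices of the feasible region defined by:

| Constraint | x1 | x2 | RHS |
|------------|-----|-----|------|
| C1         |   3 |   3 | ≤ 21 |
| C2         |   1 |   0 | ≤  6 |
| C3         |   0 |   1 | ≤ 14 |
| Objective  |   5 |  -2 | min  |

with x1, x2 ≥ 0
Each vertex is the intersection of two constraint boundaries that also satisfies all remaining constraints:
  x1 = 0 and x2 = 0 → (0, 0)
  x1 = 6 and x2 = 0 → (6, 0)
  3x1 + 3x2 = 21 and x1 = 6 → (6, 1)
  3x1 + 3x2 = 21 and x1 = 0 → (0, 7)

Vertices: (0, 0), (6, 0), (6, 1), (0, 7)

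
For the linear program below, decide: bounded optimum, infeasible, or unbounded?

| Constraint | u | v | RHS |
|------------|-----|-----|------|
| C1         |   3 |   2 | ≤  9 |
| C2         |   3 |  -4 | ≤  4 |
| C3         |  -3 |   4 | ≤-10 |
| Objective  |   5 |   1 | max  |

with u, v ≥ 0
C2 requires 3u - 4v ≤ 4, while C3 (-3u + 4v ≤ -10) is equivalent to 3u - 4v ≥ 10. Together they would need 10 ≤ 3u - 4v ≤ 4, which is impossible since 10 > 4. No point satisfies all constraints.

Infeasible: no point satisfies all constraints simultaneously.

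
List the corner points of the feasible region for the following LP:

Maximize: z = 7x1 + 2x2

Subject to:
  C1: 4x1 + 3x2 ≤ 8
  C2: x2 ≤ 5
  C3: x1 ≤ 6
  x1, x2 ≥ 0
Each vertex is the intersection of two constraint boundaries that also satisfies all remaining constraints:
  x1 = 0 and x2 = 0 → (0, 0)
  4x1 + 3x2 = 8 and x2 = 0 → (2, 0)
  4x1 + 3x2 = 8 and x1 = 0 → (0, 2.667)

Vertices: (0, 0), (2, 0), (0, 2.667)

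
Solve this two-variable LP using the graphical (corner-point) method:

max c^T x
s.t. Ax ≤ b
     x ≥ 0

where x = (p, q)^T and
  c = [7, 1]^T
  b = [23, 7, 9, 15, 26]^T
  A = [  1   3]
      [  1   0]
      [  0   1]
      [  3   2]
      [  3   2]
Each vertex is the intersection of two constraint boundaries that also satisfies all remaining constraints:
  p = 0 and q = 0 → (0, 0)
  3p + 2q = 15 and q = 0 → (5, 0)
  3p + 2q = 15 and p = 0 → (0, 7.5)

Evaluating z = 7p + q at each vertex:
  (0, 0): z = 0
  (5, 0): z = 35
  (0, 7.5): z = 7.5

The maximum is at (5, 0) with z = 35.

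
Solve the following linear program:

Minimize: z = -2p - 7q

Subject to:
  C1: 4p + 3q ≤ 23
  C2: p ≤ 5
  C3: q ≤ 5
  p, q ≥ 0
Each vertex is the intersection of two constraint boundaries that also satisfies all remaining constraints:
  p = 0 and q = 0 → (0, 0)
  p = 5 and q = 0 → (5, 0)
  4p + 3q = 23 and p = 5 → (5, 1)
  4p + 3q = 23 and q = 5 → (2, 5)
  q = 5 and p = 0 → (0, 5)

Evaluating z = -2p - 7q at each vertex:
  (0, 0): z = 0
  (5, 0): z = -10
  (5, 1): z = -17
  (2, 5): z = -39
  (0, 5): z = -35

The minimum is at (2, 5) with z = -39.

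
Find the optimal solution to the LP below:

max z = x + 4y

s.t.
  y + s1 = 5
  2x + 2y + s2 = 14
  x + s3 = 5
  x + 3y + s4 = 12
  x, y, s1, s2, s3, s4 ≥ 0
x = 0, y = 4, z = 16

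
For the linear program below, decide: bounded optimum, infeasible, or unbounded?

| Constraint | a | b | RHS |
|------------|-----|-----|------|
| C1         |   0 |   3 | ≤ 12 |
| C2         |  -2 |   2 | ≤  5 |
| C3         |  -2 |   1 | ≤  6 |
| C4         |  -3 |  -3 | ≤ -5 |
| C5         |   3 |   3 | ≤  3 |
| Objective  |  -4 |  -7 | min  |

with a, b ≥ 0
C5 requires 3a + 3b ≤ 3, while C4 (-3a - 3b ≤ -5) is equivalent to 3a + 3b ≥ 5. Together they would need 5 ≤ 3a + 3b ≤ 3, which is impossible since 5 > 3. No point satisfies all constraints.

The feasible region is empty; the LP is infeasible.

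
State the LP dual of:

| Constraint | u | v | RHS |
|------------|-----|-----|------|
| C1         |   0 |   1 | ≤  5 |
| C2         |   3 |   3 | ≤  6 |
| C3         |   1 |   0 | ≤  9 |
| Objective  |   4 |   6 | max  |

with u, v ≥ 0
Minimize: z = 5y1 + 6y2 + 9y3

Subject to:
  C1: -3y2 - y3 ≤ -4
  C2: -y1 - 3y2 ≤ -6
  y1, y2, y3 ≥ 0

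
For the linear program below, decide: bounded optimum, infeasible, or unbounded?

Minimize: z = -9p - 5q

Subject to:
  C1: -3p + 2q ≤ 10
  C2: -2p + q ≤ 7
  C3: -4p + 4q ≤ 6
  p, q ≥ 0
Feasible point: (0, 0) satisfies every constraint, so the LP is feasible.
Direction d = (1, 0): for each constraint row a, a·d ≤ 0 —
  (-3)(1) + (2)(0) = -3 ≤ 0
  (-2)(1) + (1)(0) = -2 ≤ 0
  (-4)(1) + (4)(0) = -4 ≤ 0
and d ≥ 0, so (0, 0) + t·d stays feasible for every t ≥ 0. Along this ray z = -9p - 5q changes by -9 per unit t, so z → −∞.

Unbounded — the objective can decrease without bound over the feasible region.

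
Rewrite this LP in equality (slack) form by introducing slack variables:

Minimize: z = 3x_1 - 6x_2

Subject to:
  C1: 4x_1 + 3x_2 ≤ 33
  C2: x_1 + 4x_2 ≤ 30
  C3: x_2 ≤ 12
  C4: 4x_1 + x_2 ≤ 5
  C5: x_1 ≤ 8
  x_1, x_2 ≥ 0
min z = 3x_1 - 6x_2

s.t.
  4x_1 + 3x_2 + s1 = 33
  x_1 + 4x_2 + s2 = 30
  x_2 + s3 = 12
  4x_1 + x_2 + s4 = 5
  x_1 + s5 = 8
  x_1, x_2, s1, s2, s3, s4, s5 ≥ 0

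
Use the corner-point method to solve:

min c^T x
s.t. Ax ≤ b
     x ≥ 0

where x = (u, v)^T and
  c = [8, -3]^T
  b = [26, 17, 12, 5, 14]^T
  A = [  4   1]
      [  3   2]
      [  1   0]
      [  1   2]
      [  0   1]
u = 0, v = 2.5, z = -7.5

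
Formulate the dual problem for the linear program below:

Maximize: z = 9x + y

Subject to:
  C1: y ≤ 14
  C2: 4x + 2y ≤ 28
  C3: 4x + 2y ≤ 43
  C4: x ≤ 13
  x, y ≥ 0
Minimize: z = 14y1 + 28y2 + 43y3 + 13y4

Subject to:
  C1: -4y2 - 4y3 - y4 ≤ -9
  C2: -y1 - 2y2 - 2y3 ≤ -1
  y1, y2, y3, y4 ≥ 0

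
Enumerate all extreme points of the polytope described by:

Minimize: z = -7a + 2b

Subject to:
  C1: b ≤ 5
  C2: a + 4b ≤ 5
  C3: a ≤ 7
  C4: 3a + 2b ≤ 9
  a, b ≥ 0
Each vertex is the intersection of two constraint boundaries that also satisfies all remaining constraints:
  a = 0 and b = 0 → (0, 0)
  3a + 2b = 9 and b = 0 → (3, 0)
  a + 4b = 5 and 3a + 2b = 9 → (2.6, 0.6)
  a + 4b = 5 and a = 0 → (0, 1.25)

Vertices: (0, 0), (3, 0), (2.6, 0.6), (0, 1.25)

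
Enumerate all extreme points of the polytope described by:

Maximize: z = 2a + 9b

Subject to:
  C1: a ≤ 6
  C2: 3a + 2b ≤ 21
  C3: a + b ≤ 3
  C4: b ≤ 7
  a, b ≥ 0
Each vertex is the intersection of two constraint boundaries that also satisfies all remaining constraints:
  a = 0 and b = 0 → (0, 0)
  a + b = 3 and b = 0 → (3, 0)
  a + b = 3 and a = 0 → (0, 3)

Vertices: (0, 0), (3, 0), (0, 3)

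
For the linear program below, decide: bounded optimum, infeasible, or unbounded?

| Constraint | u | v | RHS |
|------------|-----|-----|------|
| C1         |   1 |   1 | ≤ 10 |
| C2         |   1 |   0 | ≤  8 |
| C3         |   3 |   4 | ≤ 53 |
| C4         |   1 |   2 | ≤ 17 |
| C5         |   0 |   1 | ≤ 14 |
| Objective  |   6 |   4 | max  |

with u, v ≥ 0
The point (8, 2) satisfies every constraint, so the LP is feasible; the constraints give u ≤ 8 and v ≤ 14, which with u, v ≥ 0 keep the feasible region inside a bounded box. A feasible, bounded LP attains a finite optimum at a vertex.

The LP has an optimal solution: (8, 2) with z = 56.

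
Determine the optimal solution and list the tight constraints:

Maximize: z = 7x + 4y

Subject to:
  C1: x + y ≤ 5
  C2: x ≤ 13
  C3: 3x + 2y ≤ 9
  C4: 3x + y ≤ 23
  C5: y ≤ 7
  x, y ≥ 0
Optimal: x = 3, y = 0
Binding: C3, y ≥ 0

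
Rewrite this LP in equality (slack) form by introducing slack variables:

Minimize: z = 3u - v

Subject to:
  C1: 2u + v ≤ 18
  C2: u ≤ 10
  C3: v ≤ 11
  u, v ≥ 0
min z = 3u - v

s.t.
  2u + v + s1 = 18
  u + s2 = 10
  v + s3 = 11
  u, v, s1, s2, s3 ≥ 0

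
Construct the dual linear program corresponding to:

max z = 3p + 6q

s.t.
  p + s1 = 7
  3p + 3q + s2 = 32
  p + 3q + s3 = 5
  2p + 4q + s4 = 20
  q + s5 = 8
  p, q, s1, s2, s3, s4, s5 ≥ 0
Minimize: z = 7y1 + 32y2 + 5y3 + 20y4 + 8y5

Subject to:
  C1: -y1 - 3y2 - y3 - 2y4 ≤ -3
  C2: -3y2 - 3y3 - 4y4 - y5 ≤ -6
  y1, y2, y3, y4, y5 ≥ 0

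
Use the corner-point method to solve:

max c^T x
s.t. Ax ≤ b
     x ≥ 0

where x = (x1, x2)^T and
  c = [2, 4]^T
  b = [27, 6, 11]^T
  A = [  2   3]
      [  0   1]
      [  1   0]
x1 = 4.5, x2 = 6, z = 33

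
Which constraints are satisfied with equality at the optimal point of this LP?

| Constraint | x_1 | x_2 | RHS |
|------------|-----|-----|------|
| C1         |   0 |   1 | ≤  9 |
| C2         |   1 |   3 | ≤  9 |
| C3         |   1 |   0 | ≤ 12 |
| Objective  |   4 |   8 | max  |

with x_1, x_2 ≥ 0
Optimal: x_1 = 9, x_2 = 0
Binding: C2, x_2 ≥ 0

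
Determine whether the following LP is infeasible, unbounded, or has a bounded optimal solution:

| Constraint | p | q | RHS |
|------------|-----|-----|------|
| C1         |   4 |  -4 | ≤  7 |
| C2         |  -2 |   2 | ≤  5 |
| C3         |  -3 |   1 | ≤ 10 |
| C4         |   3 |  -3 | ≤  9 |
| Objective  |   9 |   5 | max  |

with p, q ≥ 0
Feasible point: (0, 0) satisfies every constraint, so the LP is feasible.
Direction d = (1, 1): for each constraint row a, a·d ≤ 0 —
  (4)(1) + (-4)(1) = 0 ≤ 0
  (-2)(1) + (2)(1) = 0 ≤ 0
  (-3)(1) + (1)(1) = -2 ≤ 0
  (3)(1) + (-3)(1) = 0 ≤ 0
and d ≥ 0, so (0, 0) + t·d stays feasible for every t ≥ 0. Along this ray z = 9p + 5q changes by 14 per unit t, so z → +∞.

Unbounded: there is a feasible ray along which z → +∞.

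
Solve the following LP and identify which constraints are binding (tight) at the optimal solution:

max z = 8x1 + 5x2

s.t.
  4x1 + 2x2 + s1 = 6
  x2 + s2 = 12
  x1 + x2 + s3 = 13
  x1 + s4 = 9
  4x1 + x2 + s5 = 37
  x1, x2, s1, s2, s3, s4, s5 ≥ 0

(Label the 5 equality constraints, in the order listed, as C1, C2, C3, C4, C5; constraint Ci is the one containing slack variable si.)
Optimal: x1 = 0, x2 = 3
Slack at optimum:
  C1: slack = 0 (binding)
  C2: slack = 9
  C3: slack = 10
  C4: slack = 9
  C5: slack = 34
  x1 ≥ 0: x1 = 0 (binding)
  x2 ≥ 0: x2 = 3
Binding constraints: C1, x1 ≥ 0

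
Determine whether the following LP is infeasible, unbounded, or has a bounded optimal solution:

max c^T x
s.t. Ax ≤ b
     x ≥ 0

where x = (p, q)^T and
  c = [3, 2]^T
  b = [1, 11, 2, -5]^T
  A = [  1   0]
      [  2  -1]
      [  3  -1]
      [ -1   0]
One constraint requires p ≤ 1, while the constraint -p ≤ -5 is equivalent to p ≥ 5. Together they would need 5 ≤ p ≤ 1, which is impossible since 5 > 1. No point satisfies all constraints.

The feasible region is empty; the LP is infeasible.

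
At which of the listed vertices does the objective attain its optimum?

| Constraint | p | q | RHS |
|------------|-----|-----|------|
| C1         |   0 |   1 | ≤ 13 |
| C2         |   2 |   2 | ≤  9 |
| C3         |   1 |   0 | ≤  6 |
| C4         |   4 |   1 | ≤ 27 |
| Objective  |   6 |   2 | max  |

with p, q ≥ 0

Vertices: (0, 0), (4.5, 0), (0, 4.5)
(4.5, 0) with z = 27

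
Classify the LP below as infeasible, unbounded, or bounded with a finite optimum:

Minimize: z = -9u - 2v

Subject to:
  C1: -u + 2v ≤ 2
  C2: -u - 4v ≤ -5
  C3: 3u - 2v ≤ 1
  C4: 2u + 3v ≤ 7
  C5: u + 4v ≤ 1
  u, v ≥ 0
C5 requires u + 4v ≤ 1, while C2 (-u - 4v ≤ -5) is equivalent to u + 4v ≥ 5. Together they would need 5 ≤ u + 4v ≤ 1, which is impossible since 5 > 1. No point satisfies all constraints.

The feasible region is empty; the LP is infeasible.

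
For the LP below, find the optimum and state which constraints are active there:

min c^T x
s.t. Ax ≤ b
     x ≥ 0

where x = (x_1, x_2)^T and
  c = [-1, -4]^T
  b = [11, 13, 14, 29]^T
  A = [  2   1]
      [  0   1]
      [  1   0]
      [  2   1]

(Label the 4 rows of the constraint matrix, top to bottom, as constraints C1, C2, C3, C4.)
Optimal: x_1 = 0, x_2 = 11
Slack at optimum:
  C1: slack = 0 (binding)
  C2: slack = 2
  C3: slack = 14
  C4: slack = 18
  x_1 ≥ 0: x_1 = 0 (binding)
  x_2 ≥ 0: x_2 = 11
Binding constraints: C1, x_1 ≥ 0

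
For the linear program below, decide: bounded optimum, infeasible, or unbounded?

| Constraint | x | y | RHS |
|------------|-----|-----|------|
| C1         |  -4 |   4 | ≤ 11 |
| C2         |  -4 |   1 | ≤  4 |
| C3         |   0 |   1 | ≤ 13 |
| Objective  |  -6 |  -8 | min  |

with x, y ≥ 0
Feasible point: (0, 0) satisfies every constraint, so the LP is feasible.
Direction d = (1, 0): for each constraint row a, a·d ≤ 0 —
  (-4)(1) + (4)(0) = -4 ≤ 0
  (-4)(1) + (1)(0) = -4 ≤ 0
  (0)(1) + (1)(0) = 0 ≤ 0
and d ≥ 0, so (0, 0) + t·d stays feasible for every t ≥ 0. Along this ray z = -6x - 8y changes by -6 per unit t, so z → −∞.

Unbounded: there is a feasible ray along which z → −∞.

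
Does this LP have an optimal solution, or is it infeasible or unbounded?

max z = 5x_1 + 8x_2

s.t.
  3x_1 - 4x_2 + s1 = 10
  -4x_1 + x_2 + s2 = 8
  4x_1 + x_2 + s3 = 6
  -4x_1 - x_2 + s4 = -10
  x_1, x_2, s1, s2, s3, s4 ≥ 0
The row 4x_1 + x_2 + s3 = 6 with s3 ≥ 0 requires 4x_1 + x_2 ≤ 6, while the row -4x_1 - x_2 + s4 = -10 with s4 ≥ 0 is equivalent to 4x_1 + x_2 ≥ 10. Together they would need 10 ≤ 4x_1 + x_2 ≤ 6, which is impossible since 10 > 6. No point satisfies all constraints.

Infeasible: no point satisfies all constraints simultaneously.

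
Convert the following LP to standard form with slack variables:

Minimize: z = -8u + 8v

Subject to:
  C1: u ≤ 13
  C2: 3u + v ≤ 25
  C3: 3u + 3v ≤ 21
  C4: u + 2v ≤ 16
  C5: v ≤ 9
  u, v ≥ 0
min z = -8u + 8v

s.t.
  u + s1 = 13
  3u + v + s2 = 25
  3u + 3v + s3 = 21
  u + 2v + s4 = 16
  v + s5 = 9
  u, v, s1, s2, s3, s4, s5 ≥ 0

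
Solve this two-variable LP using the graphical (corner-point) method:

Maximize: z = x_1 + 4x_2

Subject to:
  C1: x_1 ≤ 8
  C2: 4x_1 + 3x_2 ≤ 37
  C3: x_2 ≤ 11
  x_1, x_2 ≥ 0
Each vertex is the intersection of two constraint boundaries that also satisfies all remaining constraints:
  x_1 = 0 and x_2 = 0 → (0, 0)
  x_1 = 8 and x_2 = 0 → (8, 0)
  x_1 = 8 and 4x_1 + 3x_2 = 37 → (8, 1.667)
  4x_1 + 3x_2 = 37 and x_2 = 11 → (1, 11)
  x_2 = 11 and x_1 = 0 → (0, 11)

Evaluating z = x_1 + 4x_2 at each vertex:
  (0, 0): z = 0
  (8, 0): z = 8
  (8, 1.667): z = 14.67
  (1, 11): z = 45
  (0, 11): z = 44

The maximum is at (1, 11) with z = 45.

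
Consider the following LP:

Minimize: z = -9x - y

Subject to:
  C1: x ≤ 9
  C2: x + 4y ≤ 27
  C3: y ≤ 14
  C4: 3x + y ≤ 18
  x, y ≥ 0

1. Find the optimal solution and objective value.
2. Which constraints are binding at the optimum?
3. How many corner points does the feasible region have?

1. x = 6, y = 0, z = -54
2. C4, y ≥ 0
3. 4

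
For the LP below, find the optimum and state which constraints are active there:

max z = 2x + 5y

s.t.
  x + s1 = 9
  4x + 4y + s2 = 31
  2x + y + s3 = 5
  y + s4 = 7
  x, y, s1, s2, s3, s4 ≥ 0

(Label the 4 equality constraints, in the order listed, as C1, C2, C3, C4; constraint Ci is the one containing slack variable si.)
Optimal: x = 0, y = 5
Binding: C3, x ≥ 0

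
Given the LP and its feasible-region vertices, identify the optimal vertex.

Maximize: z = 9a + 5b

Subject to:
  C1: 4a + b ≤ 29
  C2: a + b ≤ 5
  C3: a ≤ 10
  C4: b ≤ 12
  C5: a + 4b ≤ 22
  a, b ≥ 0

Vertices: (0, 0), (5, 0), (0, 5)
(5, 0) with z = 45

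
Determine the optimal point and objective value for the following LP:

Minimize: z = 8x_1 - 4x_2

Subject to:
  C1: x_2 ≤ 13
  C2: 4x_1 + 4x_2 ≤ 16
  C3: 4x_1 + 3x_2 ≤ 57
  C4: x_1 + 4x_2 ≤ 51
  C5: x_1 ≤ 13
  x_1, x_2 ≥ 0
x_1 = 0, x_2 = 4, z = -16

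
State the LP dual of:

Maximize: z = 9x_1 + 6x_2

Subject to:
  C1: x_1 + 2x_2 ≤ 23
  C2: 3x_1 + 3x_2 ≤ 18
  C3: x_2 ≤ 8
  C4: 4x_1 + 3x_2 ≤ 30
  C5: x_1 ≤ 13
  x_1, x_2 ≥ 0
Minimize: z = 23y1 + 18y2 + 8y3 + 30y4 + 13y5

Subject to:
  C1: -y1 - 3y2 - 4y4 - y5 ≤ -9
  C2: -2y1 - 3y2 - y3 - 3y4 ≤ -6
  y1, y2, y3, y4, y5 ≥ 0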